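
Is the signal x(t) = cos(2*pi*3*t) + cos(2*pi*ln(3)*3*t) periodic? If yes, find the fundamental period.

f1 = 3 Hz, f2 = 3*ln(3) Hz
Ratio f2/f1 = ln(3), which is irrational.
Since the frequency ratio is irrational, no common period exists.
The signal is not periodic.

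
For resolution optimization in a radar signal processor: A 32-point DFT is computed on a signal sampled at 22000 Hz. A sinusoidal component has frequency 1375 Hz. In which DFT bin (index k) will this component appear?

DFT frequency resolution = f_s/N = 22000/32 = 1375/2 Hz
Bin index k = f_signal / resolution = 1375 / 1375/2 = 2
The signal frequency 1375 Hz falls in DFT bin k = 2.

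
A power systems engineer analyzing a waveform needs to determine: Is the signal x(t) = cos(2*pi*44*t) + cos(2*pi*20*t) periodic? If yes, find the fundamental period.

f1 = 44 Hz, f2 = 20 Hz
Period T1 = 1/44, T2 = 1/20
Ratio T1/T2 = 20/44, which is rational.
The signal is periodic with fundamental period T = 1/GCD(44,20) = 1/4 s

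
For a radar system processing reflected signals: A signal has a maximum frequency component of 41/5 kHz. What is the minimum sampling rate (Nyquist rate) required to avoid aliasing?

By the Nyquist-Shannon sampling theorem,
the minimum sampling rate (Nyquist rate) must be at least 2 * f_max.
Nyquist rate = 2 * 41/5 kHz = 82/5 kHz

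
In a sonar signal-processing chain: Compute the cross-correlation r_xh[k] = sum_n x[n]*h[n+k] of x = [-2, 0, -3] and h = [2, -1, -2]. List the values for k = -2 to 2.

Both sequences indexed from 0 and zero outside their support.
Lags with overlap: k = -2 to 2.
  r_xh[-2] = x[2]*h[0] = -6
  r_xh[-1] = x[1]*h[0] + x[2]*h[1] = 3
  r_xh[0] = x[0]*h[0] + x[1]*h[1] + x[2]*h[2] = 2
  r_xh[1] = x[0]*h[1] + x[1]*h[2] = 2
  r_xh[2] = x[0]*h[2] = 4
r_xh = [-6, 3, 2, 2, 4] (for k = -2, ..., 2)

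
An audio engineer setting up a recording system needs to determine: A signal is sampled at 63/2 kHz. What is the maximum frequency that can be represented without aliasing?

The maximum frequency that can be represented without aliasing
is the Nyquist frequency: f_max = f_s / 2 = 63/2 kHz / 2 = 63/4 kHz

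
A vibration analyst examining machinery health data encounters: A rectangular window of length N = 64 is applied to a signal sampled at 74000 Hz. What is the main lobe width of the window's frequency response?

For a rectangular window of length N,
the main lobe width in frequency is 2*f_s/N.
= 2*74000/64 = 4625/2 Hz
This determines the minimum frequency separation for resolving two sinusoids.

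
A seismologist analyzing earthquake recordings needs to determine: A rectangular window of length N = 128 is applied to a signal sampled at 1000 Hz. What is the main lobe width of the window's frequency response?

For a rectangular window of length N,
the main lobe width in frequency is 2*f_s/N.
= 2*1000/128 = 125/8 Hz
This determines the minimum frequency separation for resolving two sinusoids.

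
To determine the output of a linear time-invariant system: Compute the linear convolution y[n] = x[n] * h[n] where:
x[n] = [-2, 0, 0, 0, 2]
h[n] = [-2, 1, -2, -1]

y[n] = sum_k x[k]*h[n-k]. Output length = len(x) + len(h) - 1 = 5 + 4 - 1 = 8.
y[0] = -2*-2 = 4
y[1] = 0*-2 + -2*1 = -2
y[2] = 0*-2 + 0*1 + -2*-2 = 4
y[3] = 0*-2 + 0*1 + 0*-2 + -2*-1 = 2
y[4] = 2*-2 + 0*1 + 0*-2 + 0*-1 = -4
y[5] = 2*1 + 0*-2 + 0*-1 = 2
y[6] = 2*-2 + 0*-1 = -4
y[7] = 2*-1 = -2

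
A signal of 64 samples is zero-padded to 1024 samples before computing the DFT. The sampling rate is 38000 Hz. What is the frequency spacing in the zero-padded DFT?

Original DFT: N = 64, resolution = f_s/N = 38000/64 = 2375/4 Hz
Zero-padded DFT: N = 1024, resolution = f_s/N = 38000/1024 = 2375/64 Hz
Zero-padding interpolates the spectrum (finer frequency grid)
but does NOT improve the true spectral resolution (ability to resolve close frequencies).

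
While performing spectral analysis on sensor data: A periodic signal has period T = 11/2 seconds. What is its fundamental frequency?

The fundamental frequency is the reciprocal of the period.
f = 1/T = 1/(11/2) = 2/11 Hz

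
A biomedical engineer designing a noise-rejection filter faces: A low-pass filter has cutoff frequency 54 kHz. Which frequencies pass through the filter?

A low-pass filter passes all frequencies below the cutoff frequency 54 kHz and attenuates higher frequencies.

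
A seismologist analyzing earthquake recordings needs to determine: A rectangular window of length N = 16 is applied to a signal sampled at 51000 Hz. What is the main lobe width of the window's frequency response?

For a rectangular window of length N,
the main lobe width in frequency is 2*f_s/N.
= 2*51000/16 = 6375 Hz
This determines the minimum frequency separation for resolving two sinusoids.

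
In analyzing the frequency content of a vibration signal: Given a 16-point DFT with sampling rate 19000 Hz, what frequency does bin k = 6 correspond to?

The frequency of DFT bin k is: f_k = k * f_s / N
f_6 = 6 * 19000 / 16 = 7125 Hz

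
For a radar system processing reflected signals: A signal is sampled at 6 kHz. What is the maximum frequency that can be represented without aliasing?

The maximum frequency that can be represented without aliasing
is the Nyquist frequency: f_max = f_s / 2 = 6 kHz / 2 = 3 kHz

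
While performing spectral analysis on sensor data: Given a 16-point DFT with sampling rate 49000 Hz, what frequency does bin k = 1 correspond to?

The frequency of DFT bin k is: f_k = k * f_s / N
f_1 = 1 * 49000 / 16 = 6125/2 Hz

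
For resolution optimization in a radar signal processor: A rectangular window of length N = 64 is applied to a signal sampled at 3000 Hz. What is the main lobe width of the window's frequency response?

For a rectangular window of length N,
the main lobe width in frequency is 2*f_s/N.
= 2*3000/64 = 375/4 Hz
This determines the minimum frequency separation for resolving two sinusoids.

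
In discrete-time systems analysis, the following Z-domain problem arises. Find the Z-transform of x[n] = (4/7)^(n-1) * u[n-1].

Time-shifting property: if X(z) = Z{x[n]}, then Z{x[n-d]} = z^(-d) * X(z)
X(z) = z/(z - 4/7) for x[n] = (4/7)^n * u[n]
Z{x[n-1]} = z^(-1) * z/(z - 4/7) = 1/(z - 4/7)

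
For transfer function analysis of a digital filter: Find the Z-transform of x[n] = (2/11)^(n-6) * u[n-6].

Time-shifting property: if X(z) = Z{x[n]}, then Z{x[n-d]} = z^(-d) * X(z)
X(z) = z/(z - 2/11) for x[n] = (2/11)^n * u[n]
Z{x[n-6]} = z^(-6) * z/(z - 2/11) = z^(-5)/(z - 2/11)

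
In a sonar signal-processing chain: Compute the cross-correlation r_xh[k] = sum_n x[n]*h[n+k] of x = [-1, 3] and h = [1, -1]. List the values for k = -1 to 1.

Both sequences indexed from 0 and zero outside their support.
Lags with overlap: k = -1 to 1.
  r_xh[-1] = x[1]*h[0] = 3
  r_xh[0] = x[0]*h[0] + x[1]*h[1] = -4
  r_xh[1] = x[0]*h[1] = 1
r_xh = [3, -4, 1] (for k = -1, ..., 1)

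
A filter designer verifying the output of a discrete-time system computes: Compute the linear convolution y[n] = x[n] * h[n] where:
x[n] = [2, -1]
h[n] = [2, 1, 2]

y[n] = sum_k x[k]*h[n-k]. Output length = len(x) + len(h) - 1 = 2 + 3 - 1 = 4.
y[0] = 2*2 = 4
y[1] = -1*2 + 2*1 = 0
y[2] = -1*1 + 2*2 = 3
y[3] = -1*2 = -2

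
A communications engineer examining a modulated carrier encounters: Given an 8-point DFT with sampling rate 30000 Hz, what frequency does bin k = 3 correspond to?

The frequency of DFT bin k is: f_k = k * f_s / N
f_3 = 3 * 30000 / 8 = 11250 Hz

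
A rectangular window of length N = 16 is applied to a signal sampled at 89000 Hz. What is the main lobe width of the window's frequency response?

For a rectangular window of length N,
the main lobe width in frequency is 2*f_s/N.
= 2*89000/16 = 11125 Hz
This determines the minimum frequency separation for resolving two sinusoids.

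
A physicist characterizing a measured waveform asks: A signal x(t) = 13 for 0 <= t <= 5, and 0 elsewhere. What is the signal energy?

Energy = integral of |x(t)|^2 dt over the signal duration
= 13^2 * 5 = 169 * 5 = 845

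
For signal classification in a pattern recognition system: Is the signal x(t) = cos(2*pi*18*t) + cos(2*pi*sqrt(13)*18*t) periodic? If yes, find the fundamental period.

f1 = 18 Hz, f2 = 18*sqrt(13) Hz
Ratio f2/f1 = sqrt(13), which is irrational.
Since the frequency ratio is irrational, no common period exists.
The signal is not periodic.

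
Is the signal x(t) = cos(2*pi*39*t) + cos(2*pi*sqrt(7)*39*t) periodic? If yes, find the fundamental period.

f1 = 39 Hz, f2 = 39*sqrt(7) Hz
Ratio f2/f1 = sqrt(7), which is irrational.
Since the frequency ratio is irrational, no common period exists.
The signal is not periodic.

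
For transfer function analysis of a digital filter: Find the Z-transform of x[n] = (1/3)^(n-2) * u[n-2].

Time-shifting property: if X(z) = Z{x[n]}, then Z{x[n-d]} = z^(-d) * X(z)
X(z) = z/(z - 1/3) for x[n] = (1/3)^n * u[n]
Z{x[n-2]} = z^(-2) * z/(z - 1/3) = z^(-1)/(z - 1/3)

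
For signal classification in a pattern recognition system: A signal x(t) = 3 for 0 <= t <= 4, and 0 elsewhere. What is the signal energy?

Energy = integral of |x(t)|^2 dt over the signal duration
= 3^2 * 4 = 9 * 4 = 36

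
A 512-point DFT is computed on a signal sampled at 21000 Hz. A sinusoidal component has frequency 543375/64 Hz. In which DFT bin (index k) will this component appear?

DFT frequency resolution = f_s/N = 21000/512 = 2625/64 Hz
Bin index k = f_signal / resolution = 543375/64 / 2625/64 = 207
The signal frequency 543375/64 Hz falls in DFT bin k = 207.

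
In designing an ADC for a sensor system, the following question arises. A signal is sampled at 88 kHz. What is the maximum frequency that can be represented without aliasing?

The maximum frequency that can be represented without aliasing
is the Nyquist frequency: f_max = f_s / 2 = 88 kHz / 2 = 44 kHz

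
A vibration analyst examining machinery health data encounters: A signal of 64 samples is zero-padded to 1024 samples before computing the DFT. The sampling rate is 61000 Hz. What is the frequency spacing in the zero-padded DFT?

Original DFT: N = 64, resolution = f_s/N = 61000/64 = 7625/8 Hz
Zero-padded DFT: N = 1024, resolution = f_s/N = 61000/1024 = 7625/128 Hz
Zero-padding interpolates the spectrum (finer frequency grid)
but does NOT improve the true spectral resolution (ability to resolve close frequencies).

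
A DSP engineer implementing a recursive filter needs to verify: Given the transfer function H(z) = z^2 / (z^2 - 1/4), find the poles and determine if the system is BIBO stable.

Poles are roots of the denominator: z^2 - 1/4 = 0.
Quadratic formula: z = [-(0) +/- sqrt((0)^2 - 4*(-1/4))] / 2
Discriminant = 0 + 1 = 1; sqrt = 1.
z = (0 +/- 1) / 2 => z = 1/2 or z = -1/2.
|p1| = 1/2, |p2| = 1/2.
For BIBO stability, all poles must lie inside the unit circle (|p| < 1).
System is STABLE since both |p| < 1.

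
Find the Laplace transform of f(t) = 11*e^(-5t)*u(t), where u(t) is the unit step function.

Standard Laplace transform pair:
e^(-at)*u(t) <-> 1/(s+a)
With a = 5: L{11*e^(-5t)*u(t)} = 11/(s+5), ROC: Re(s) > -5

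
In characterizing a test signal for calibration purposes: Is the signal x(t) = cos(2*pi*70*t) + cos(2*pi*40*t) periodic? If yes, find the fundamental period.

f1 = 70 Hz, f2 = 40 Hz
Period T1 = 1/70, T2 = 1/40
Ratio T1/T2 = 40/70, which is rational.
The signal is periodic with fundamental period T = 1/GCD(70,40) = 1/10 s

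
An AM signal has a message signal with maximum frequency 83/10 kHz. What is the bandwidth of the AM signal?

In AM (double-sideband), the bandwidth is twice the message frequency.
BW = 2 * f_m = 2 * 83/10 kHz = 83/5 kHz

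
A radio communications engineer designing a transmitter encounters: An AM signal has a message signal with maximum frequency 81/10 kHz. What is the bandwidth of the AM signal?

In AM (double-sideband), the bandwidth is twice the message frequency.
BW = 2 * f_m = 2 * 81/10 kHz = 81/5 kHz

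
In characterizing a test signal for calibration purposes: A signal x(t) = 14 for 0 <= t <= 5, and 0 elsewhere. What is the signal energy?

Energy = integral of |x(t)|^2 dt over the signal duration
= 14^2 * 5 = 196 * 5 = 980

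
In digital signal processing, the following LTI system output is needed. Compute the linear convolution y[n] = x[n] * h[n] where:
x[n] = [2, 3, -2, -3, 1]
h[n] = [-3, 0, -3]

y[n] = sum_k x[k]*h[n-k]. Output length = len(x) + len(h) - 1 = 5 + 3 - 1 = 7.
y[0] = 2*-3 = -6
y[1] = 3*-3 + 2*0 = -9
y[2] = -2*-3 + 3*0 + 2*-3 = 0
y[3] = -3*-3 + -2*0 + 3*-3 = 0
y[4] = 1*-3 + -3*0 + -2*-3 = 3
y[5] = 1*0 + -3*-3 = 9
y[6] = 1*-3 = -3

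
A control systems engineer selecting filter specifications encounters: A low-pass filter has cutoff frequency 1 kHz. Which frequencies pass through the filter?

A low-pass filter passes all frequencies below the cutoff frequency 1 kHz and attenuates higher frequencies.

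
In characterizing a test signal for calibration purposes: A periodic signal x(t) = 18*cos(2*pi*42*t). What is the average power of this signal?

Average power of A*cos(wt) is A^2/2.
P = 18^2 / 2 = 324/2 = 162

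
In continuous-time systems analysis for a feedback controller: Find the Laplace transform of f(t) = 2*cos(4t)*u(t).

Standard pair: cos(wt)*u(t) <-> s/(s^2+w^2)
With w = 4: L{2*cos(4t)*u(t)} = 2s/(s^2+16)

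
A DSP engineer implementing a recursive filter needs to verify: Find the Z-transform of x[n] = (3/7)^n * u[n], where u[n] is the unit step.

The Z-transform of a^n * u[n] is z/(z-a) for |z| > |a|.
Here a = 3/7, so X(z) = z/(z - (3/7)) = 7z/(7z - 3)
ROC: |z| > 3/7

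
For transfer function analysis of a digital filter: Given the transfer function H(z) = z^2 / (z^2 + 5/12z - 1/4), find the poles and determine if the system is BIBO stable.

Poles are roots of the denominator: z^2 + 5/12z - 1/4 = 0.
Quadratic formula: z = [-(5/12) +/- sqrt((5/12)^2 - 4*(-1/4))] / 2
Discriminant = 25/144 + 1 = 169/144; sqrt = 13/12.
z = (-5/12 +/- 13/12) / 2 => z = 1/3 or z = -3/4.
|p1| = 3/4, |p2| = 1/3.
For BIBO stability, all poles must lie inside the unit circle (|p| < 1).
System is STABLE since both |p| < 1.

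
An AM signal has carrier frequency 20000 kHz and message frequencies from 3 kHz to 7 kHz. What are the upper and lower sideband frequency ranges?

Upper sideband (USB) = fc + [fm_low, fm_high] = 20000 + [3, 7] = [20003, 20007] kHz
Lower sideband (LSB) = fc - [fm_high, fm_low] = 20000 - [7, 3] = [19993, 19997] kHz
Total occupied spectrum: 19993 kHz to 20007 kHz (plus carrier at 20000 kHz)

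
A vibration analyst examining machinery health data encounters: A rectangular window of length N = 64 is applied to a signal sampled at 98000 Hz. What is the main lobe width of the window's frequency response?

For a rectangular window of length N,
the main lobe width in frequency is 2*f_s/N.
= 2*98000/64 = 6125/2 Hz
This determines the minimum frequency separation for resolving two sinusoids.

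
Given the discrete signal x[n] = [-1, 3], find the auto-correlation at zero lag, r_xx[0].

The auto-correlation at zero lag r_xx[0] equals the signal energy.
r_xx[0] = sum of x[n]^2 = (-1)^2 + 3^2
= 1 + 9 = 10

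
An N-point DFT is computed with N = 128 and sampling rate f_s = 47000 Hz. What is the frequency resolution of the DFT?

DFT frequency resolution = f_s / N
= 47000 / 128 = 5875/16 Hz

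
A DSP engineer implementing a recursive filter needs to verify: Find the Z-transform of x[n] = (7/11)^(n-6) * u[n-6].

Time-shifting property: if X(z) = Z{x[n]}, then Z{x[n-d]} = z^(-d) * X(z)
X(z) = z/(z - 7/11) for x[n] = (7/11)^n * u[n]
Z{x[n-6]} = z^(-6) * z/(z - 7/11) = z^(-5)/(z - 7/11)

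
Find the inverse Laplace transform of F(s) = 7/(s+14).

Standard pair: k/(s+a) <-> k*e^(-at)*u(t)
With k=7, a=14: f(t) = 7*e^(-14t)*u(t)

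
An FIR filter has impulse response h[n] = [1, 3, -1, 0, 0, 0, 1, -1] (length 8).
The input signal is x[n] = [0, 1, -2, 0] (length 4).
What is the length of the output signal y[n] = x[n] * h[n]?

For linear convolution, the output length is:
len(y) = len(x) + len(h) - 1 = 4 + 8 - 1 = 11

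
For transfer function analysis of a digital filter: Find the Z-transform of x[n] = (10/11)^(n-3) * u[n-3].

Time-shifting property: if X(z) = Z{x[n]}, then Z{x[n-d]} = z^(-d) * X(z)
X(z) = z/(z - 10/11) for x[n] = (10/11)^n * u[n]
Z{x[n-3]} = z^(-3) * z/(z - 10/11) = z^(-2)/(z - 10/11)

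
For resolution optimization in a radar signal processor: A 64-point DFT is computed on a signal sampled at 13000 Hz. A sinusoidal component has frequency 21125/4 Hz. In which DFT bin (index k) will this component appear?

DFT frequency resolution = f_s/N = 13000/64 = 1625/8 Hz
Bin index k = f_signal / resolution = 21125/4 / 1625/8 = 26
The signal frequency 21125/4 Hz falls in DFT bin k = 26.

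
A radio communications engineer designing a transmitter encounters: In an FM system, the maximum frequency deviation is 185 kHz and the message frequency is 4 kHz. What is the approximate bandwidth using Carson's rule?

Carson's rule: BW = 2*(delta_f + f_m)
= 2*(185 + 4) kHz = 378 kHz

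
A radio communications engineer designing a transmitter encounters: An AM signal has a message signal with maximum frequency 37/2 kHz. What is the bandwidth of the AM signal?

In AM (double-sideband), the bandwidth is twice the message frequency.
BW = 2 * f_m = 2 * 37/2 kHz = 37 kHz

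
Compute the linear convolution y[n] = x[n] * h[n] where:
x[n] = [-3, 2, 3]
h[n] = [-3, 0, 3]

y[n] = sum_k x[k]*h[n-k]. Output length = len(x) + len(h) - 1 = 3 + 3 - 1 = 5.
y[0] = -3*-3 = 9
y[1] = 2*-3 + -3*0 = -6
y[2] = 3*-3 + 2*0 + -3*3 = -18
y[3] = 3*0 + 2*3 = 6
y[4] = 3*3 = 9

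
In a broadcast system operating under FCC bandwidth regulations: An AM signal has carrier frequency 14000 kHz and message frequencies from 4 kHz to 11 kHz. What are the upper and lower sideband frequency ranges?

Upper sideband (USB) = fc + [fm_low, fm_high] = 14000 + [4, 11] = [14004, 14011] kHz
Lower sideband (LSB) = fc - [fm_high, fm_low] = 14000 - [11, 4] = [13989, 13996] kHz
Total occupied spectrum: 13989 kHz to 14011 kHz (plus carrier at 14000 kHz)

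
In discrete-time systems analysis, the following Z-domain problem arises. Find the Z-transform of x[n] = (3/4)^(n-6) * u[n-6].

Time-shifting property: if X(z) = Z{x[n]}, then Z{x[n-d]} = z^(-d) * X(z)
X(z) = z/(z - 3/4) for x[n] = (3/4)^n * u[n]
Z{x[n-6]} = z^(-6) * z/(z - 3/4) = z^(-5)/(z - 3/4)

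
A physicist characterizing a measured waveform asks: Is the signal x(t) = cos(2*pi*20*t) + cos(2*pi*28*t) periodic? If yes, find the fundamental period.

f1 = 20 Hz, f2 = 28 Hz
Period T1 = 1/20, T2 = 1/28
Ratio T1/T2 = 28/20, which is rational.
The signal is periodic with fundamental period T = 1/GCD(20,28) = 1/4 s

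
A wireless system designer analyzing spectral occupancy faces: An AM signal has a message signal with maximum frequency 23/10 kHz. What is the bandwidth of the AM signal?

In AM (double-sideband), the bandwidth is twice the message frequency.
BW = 2 * f_m = 2 * 23/10 kHz = 23/5 kHz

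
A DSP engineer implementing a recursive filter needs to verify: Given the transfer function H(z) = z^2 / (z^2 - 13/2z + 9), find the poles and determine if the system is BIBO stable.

Poles are roots of the denominator: z^2 - 13/2z + 9 = 0.
Quadratic formula: z = [-(-13/2) +/- sqrt((-13/2)^2 - 4*(9))] / 2
Discriminant = 169/4 - 36 = 25/4; sqrt = 5/2.
z = (13/2 +/- 5/2) / 2 => z = 9/2 or z = 2.
|p1| = 9/2, |p2| = 2.
For BIBO stability, all poles must lie inside the unit circle (|p| < 1).
System is UNSTABLE since at least one |p| >= 1.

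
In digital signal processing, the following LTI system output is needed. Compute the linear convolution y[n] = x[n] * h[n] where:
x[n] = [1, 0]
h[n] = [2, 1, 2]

y[n] = sum_k x[k]*h[n-k]. Output length = len(x) + len(h) - 1 = 2 + 3 - 1 = 4.
y[0] = 1*2 = 2
y[1] = 0*2 + 1*1 = 1
y[2] = 0*1 + 1*2 = 2
y[3] = 0*2 = 0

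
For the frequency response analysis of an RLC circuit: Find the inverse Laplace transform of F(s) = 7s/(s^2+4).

Standard pair: s/(s^2+w^2) <-> cos(wt)*u(t)
With k=7, w=2: f(t) = 7*cos(2t)*u(t)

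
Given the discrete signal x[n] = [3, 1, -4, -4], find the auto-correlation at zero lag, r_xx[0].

The auto-correlation at zero lag r_xx[0] equals the signal energy.
r_xx[0] = sum of x[n]^2 = 3^2 + 1^2 + (-4)^2 + (-4)^2
= 9 + 1 + 16 + 16 = 42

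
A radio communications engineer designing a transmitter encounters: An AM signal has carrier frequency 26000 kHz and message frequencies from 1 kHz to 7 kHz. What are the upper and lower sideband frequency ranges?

Upper sideband (USB) = fc + [fm_low, fm_high] = 26000 + [1, 7] = [26001, 26007] kHz
Lower sideband (LSB) = fc - [fm_high, fm_low] = 26000 - [7, 1] = [25993, 25999] kHz
Total occupied spectrum: 25993 kHz to 26007 kHz (plus carrier at 26000 kHz)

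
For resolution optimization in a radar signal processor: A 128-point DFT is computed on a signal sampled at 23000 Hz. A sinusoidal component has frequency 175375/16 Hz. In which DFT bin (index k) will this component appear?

DFT frequency resolution = f_s/N = 23000/128 = 2875/16 Hz
Bin index k = f_signal / resolution = 175375/16 / 2875/16 = 61
The signal frequency 175375/16 Hz falls in DFT bin k = 61.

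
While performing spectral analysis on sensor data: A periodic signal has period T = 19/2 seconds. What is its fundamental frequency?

The fundamental frequency is the reciprocal of the period.
f = 1/T = 1/(19/2) = 2/19 Hz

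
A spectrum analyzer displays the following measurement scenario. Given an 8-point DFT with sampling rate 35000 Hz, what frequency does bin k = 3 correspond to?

The frequency of DFT bin k is: f_k = k * f_s / N
f_3 = 3 * 35000 / 8 = 13125 Hz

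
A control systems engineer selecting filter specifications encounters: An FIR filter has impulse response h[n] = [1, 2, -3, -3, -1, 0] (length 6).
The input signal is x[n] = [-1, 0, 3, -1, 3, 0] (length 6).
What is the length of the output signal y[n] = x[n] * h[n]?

For linear convolution, the output length is:
len(y) = len(x) + len(h) - 1 = 6 + 6 - 1 = 11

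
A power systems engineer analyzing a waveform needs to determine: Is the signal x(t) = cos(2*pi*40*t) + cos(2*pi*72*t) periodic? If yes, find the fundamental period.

f1 = 40 Hz, f2 = 72 Hz
Period T1 = 1/40, T2 = 1/72
Ratio T1/T2 = 72/40, which is rational.
The signal is periodic with fundamental period T = 1/GCD(40,72) = 1/8 s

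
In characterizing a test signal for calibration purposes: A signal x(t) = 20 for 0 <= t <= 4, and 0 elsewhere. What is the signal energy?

Energy = integral of |x(t)|^2 dt over the signal duration
= 20^2 * 4 = 400 * 4 = 1600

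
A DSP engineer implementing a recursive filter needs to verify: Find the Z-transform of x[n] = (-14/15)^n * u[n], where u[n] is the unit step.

The Z-transform of a^n * u[n] is z/(z-a) for |z| > |a|.
Here a = -14/15, so X(z) = z/(z - (-14/15)) = 15z/(15z + 14)
ROC: |z| > 14/15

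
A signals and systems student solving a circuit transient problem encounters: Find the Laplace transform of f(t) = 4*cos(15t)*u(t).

Standard pair: cos(wt)*u(t) <-> s/(s^2+w^2)
With w = 15: L{4*cos(15t)*u(t)} = 4s/(s^2+225)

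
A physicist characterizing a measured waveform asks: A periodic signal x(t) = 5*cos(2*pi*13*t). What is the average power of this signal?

Average power of A*cos(wt) is A^2/2.
P = 5^2 / 2 = 25/2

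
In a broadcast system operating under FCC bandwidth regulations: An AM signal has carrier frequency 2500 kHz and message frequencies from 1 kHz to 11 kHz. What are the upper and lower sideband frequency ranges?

Upper sideband (USB) = fc + [fm_low, fm_high] = 2500 + [1, 11] = [2501, 2511] kHz
Lower sideband (LSB) = fc - [fm_high, fm_low] = 2500 - [11, 1] = [2489, 2499] kHz
Total occupied spectrum: 2489 kHz to 2511 kHz (plus carrier at 2500 kHz)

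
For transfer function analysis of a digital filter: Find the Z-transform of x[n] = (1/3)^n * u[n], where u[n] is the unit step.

The Z-transform of a^n * u[n] is z/(z-a) for |z| > |a|.
Here a = 1/3, so X(z) = z/(z - (1/3)) = 3z/(3z - 1)
ROC: |z| > 1/3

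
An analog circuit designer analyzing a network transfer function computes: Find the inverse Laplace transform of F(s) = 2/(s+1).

Standard pair: k/(s+a) <-> k*e^(-at)*u(t)
With k=2, a=1: f(t) = 2*e^(-t)*u(t)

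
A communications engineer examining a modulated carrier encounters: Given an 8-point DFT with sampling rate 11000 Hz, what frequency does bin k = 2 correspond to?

The frequency of DFT bin k is: f_k = k * f_s / N
f_2 = 2 * 11000 / 8 = 2750 Hz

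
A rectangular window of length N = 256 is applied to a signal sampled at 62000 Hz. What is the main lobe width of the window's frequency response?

For a rectangular window of length N,
the main lobe width in frequency is 2*f_s/N.
= 2*62000/256 = 3875/8 Hz
This determines the minimum frequency separation for resolving two sinusoids.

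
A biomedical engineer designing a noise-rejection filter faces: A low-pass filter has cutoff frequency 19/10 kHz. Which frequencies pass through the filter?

A low-pass filter passes all frequencies below the cutoff frequency 19/10 kHz and attenuates higher frequencies.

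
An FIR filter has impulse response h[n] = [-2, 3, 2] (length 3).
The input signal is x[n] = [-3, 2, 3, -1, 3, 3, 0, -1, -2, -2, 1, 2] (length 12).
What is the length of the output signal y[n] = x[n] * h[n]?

For linear convolution, the output length is:
len(y) = len(x) + len(h) - 1 = 12 + 3 - 1 = 14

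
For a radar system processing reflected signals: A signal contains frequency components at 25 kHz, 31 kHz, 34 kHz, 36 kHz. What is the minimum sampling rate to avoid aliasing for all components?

The highest frequency component is f_max = 36 kHz.
Nyquist rate = 2 * f_max = 2 * 36 kHz = 72 kHz.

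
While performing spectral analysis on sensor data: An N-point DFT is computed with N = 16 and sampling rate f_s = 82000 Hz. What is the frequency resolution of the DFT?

DFT frequency resolution = f_s / N
= 82000 / 16 = 5125 Hz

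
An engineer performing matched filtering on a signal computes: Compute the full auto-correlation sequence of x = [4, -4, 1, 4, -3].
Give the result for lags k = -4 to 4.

r_xx[k] = sum_m x[m]*x[m+k], indexed from 0, for k = -4 to 4:
  r_xx[-4] = x[4]*x[0] = -12
  r_xx[-3] = x[3]*x[0] + x[4]*x[1] = 28
  r_xx[-2] = x[2]*x[0] + x[3]*x[1] + x[4]*x[2] = -15
  r_xx[-1] = x[1]*x[0] + x[2]*x[1] + x[3]*x[2] + x[4]*x[3] = -28
  r_xx[0] = x[0]*x[0] + x[1]*x[1] + x[2]*x[2] + x[3]*x[3] + x[4]*x[4] = 58
  r_xx[1] = x[0]*x[1] + x[1]*x[2] + x[2]*x[3] + x[3]*x[4] = -28
  r_xx[2] = x[0]*x[2] + x[1]*x[3] + x[2]*x[4] = -15
  r_xx[3] = x[0]*x[3] + x[1]*x[4] = 28
  r_xx[4] = x[0]*x[4] = -12
r_xx = [-12, 28, -15, -28, 58, -28, -15, 28, -12]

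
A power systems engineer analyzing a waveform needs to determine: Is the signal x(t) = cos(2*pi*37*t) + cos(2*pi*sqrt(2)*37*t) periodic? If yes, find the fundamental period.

f1 = 37 Hz, f2 = 37*sqrt(2) Hz
Ratio f2/f1 = sqrt(2), which is irrational.
Since the frequency ratio is irrational, no common period exists.
The signal is not periodic.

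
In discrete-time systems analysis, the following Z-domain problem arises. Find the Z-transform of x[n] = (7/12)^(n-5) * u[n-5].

Time-shifting property: if X(z) = Z{x[n]}, then Z{x[n-d]} = z^(-d) * X(z)
X(z) = z/(z - 7/12) for x[n] = (7/12)^n * u[n]
Z{x[n-5]} = z^(-5) * z/(z - 7/12) = z^(-4)/(z - 7/12)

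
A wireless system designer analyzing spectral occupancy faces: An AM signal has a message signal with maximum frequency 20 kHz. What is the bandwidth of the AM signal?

In AM (double-sideband), the bandwidth is twice the message frequency.
BW = 2 * f_m = 2 * 20 kHz = 40 kHz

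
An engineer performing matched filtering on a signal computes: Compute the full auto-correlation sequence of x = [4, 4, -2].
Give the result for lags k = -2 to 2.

r_xx[k] = sum_m x[m]*x[m+k], indexed from 0, for k = -2 to 2:
  r_xx[-2] = x[2]*x[0] = -8
  r_xx[-1] = x[1]*x[0] + x[2]*x[1] = 8
  r_xx[0] = x[0]*x[0] + x[1]*x[1] + x[2]*x[2] = 36
  r_xx[1] = x[0]*x[1] + x[1]*x[2] = 8
  r_xx[2] = x[0]*x[2] = -8
r_xx = [-8, 8, 36, 8, -8]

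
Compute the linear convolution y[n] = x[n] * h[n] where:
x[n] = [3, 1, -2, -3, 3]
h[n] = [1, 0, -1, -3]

y[n] = sum_k x[k]*h[n-k]. Output length = len(x) + len(h) - 1 = 5 + 4 - 1 = 8.
y[0] = 3*1 = 3
y[1] = 1*1 + 3*0 = 1
y[2] = -2*1 + 1*0 + 3*-1 = -5
y[3] = -3*1 + -2*0 + 1*-1 + 3*-3 = -13
y[4] = 3*1 + -3*0 + -2*-1 + 1*-3 = 2
y[5] = 3*0 + -3*-1 + -2*-3 = 9
y[6] = 3*-1 + -3*-3 = 6
y[7] = 3*-3 = -9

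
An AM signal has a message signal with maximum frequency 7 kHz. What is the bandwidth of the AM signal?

In AM (double-sideband), the bandwidth is twice the message frequency.
BW = 2 * f_m = 2 * 7 kHz = 14 kHz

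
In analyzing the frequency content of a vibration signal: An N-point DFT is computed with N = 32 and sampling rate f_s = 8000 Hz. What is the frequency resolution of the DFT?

DFT frequency resolution = f_s / N
= 8000 / 32 = 250 Hz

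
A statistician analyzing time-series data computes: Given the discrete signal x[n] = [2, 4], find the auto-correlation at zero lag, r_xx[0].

The auto-correlation at zero lag r_xx[0] equals the signal energy.
r_xx[0] = sum of x[n]^2 = 2^2 + 4^2
= 4 + 16 = 20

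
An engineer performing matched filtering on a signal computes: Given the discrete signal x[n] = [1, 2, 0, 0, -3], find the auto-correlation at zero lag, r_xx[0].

The auto-correlation at zero lag r_xx[0] equals the signal energy.
r_xx[0] = sum of x[n]^2 = 1^2 + 2^2 + 0^2 + 0^2 + (-3)^2
= 1 + 4 + 0 + 0 + 9 = 14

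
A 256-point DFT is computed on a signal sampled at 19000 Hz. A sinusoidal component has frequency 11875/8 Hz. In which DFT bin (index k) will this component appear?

DFT frequency resolution = f_s/N = 19000/256 = 2375/32 Hz
Bin index k = f_signal / resolution = 11875/8 / 2375/32 = 20
The signal frequency 11875/8 Hz falls in DFT bin k = 20.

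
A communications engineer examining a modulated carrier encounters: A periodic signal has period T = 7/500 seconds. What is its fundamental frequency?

The fundamental frequency is the reciprocal of the period.
f = 1/T = 1/(7/500) = 500/7 Hz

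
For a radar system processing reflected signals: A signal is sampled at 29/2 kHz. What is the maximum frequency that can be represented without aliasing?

The maximum frequency that can be represented without aliasing
is the Nyquist frequency: f_max = f_s / 2 = 29/2 kHz / 2 = 29/4 kHz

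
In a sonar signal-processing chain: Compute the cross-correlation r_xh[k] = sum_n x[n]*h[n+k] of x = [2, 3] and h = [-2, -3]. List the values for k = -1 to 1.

Both sequences indexed from 0 and zero outside their support.
Lags with overlap: k = -1 to 1.
  r_xh[-1] = x[1]*h[0] = -6
  r_xh[0] = x[0]*h[0] + x[1]*h[1] = -13
  r_xh[1] = x[0]*h[1] = -6
r_xh = [-6, -13, -6] (for k = -1, ..., 1)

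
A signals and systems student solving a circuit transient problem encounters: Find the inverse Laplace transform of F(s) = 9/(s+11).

Standard pair: k/(s+a) <-> k*e^(-at)*u(t)
With k=9, a=11: f(t) = 9*e^(-11t)*u(t)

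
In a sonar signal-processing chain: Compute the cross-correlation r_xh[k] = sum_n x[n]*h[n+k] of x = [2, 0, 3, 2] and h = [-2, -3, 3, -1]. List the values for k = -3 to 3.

Both sequences indexed from 0 and zero outside their support.
Lags with overlap: k = -3 to 3.
  r_xh[-3] = x[3]*h[0] = -4
  r_xh[-2] = x[2]*h[0] + x[3]*h[1] = -12
  r_xh[-1] = x[1]*h[0] + x[2]*h[1] + x[3]*h[2] = -3
  r_xh[0] = x[0]*h[0] + x[1]*h[1] + x[2]*h[2] + x[3]*h[3] = 3
  r_xh[1] = x[0]*h[1] + x[1]*h[2] + x[2]*h[3] = -9
  r_xh[2] = x[0]*h[2] + x[1]*h[3] = 6
  r_xh[3] = x[0]*h[3] = -2
r_xh = [-4, -12, -3, 3, -9, 6, -2] (for k = -3, ..., 3)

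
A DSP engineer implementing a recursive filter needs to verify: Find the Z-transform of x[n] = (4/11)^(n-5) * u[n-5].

Time-shifting property: if X(z) = Z{x[n]}, then Z{x[n-d]} = z^(-d) * X(z)
X(z) = z/(z - 4/11) for x[n] = (4/11)^n * u[n]
Z{x[n-5]} = z^(-5) * z/(z - 4/11) = z^(-4)/(z - 4/11)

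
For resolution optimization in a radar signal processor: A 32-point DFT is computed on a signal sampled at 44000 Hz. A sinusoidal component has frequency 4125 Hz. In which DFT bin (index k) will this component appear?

DFT frequency resolution = f_s/N = 44000/32 = 1375 Hz
Bin index k = f_signal / resolution = 4125 / 1375 = 3
The signal frequency 4125 Hz falls in DFT bin k = 3.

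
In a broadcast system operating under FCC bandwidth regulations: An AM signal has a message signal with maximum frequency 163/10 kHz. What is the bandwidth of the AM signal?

In AM (double-sideband), the bandwidth is twice the message frequency.
BW = 2 * f_m = 2 * 163/10 kHz = 163/5 kHz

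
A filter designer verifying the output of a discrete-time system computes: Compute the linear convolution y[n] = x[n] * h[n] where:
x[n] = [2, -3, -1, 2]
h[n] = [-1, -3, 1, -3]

y[n] = sum_k x[k]*h[n-k]. Output length = len(x) + len(h) - 1 = 4 + 4 - 1 = 7.
y[0] = 2*-1 = -2
y[1] = -3*-1 + 2*-3 = -3
y[2] = -1*-1 + -3*-3 + 2*1 = 12
y[3] = 2*-1 + -1*-3 + -3*1 + 2*-3 = -8
y[4] = 2*-3 + -1*1 + -3*-3 = 2
y[5] = 2*1 + -1*-3 = 5
y[6] = 2*-3 = -6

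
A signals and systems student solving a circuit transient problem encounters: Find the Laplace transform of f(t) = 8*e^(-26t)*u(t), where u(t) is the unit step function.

Standard Laplace transform pair:
e^(-at)*u(t) <-> 1/(s+a)
With a = 26: L{8*e^(-26t)*u(t)} = 8/(s+26), ROC: Re(s) > -26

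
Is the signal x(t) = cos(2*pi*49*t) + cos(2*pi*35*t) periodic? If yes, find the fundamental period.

f1 = 49 Hz, f2 = 35 Hz
Period T1 = 1/49, T2 = 1/35
Ratio T1/T2 = 35/49, which is rational.
The signal is periodic with fundamental period T = 1/GCD(49,35) = 1/7 s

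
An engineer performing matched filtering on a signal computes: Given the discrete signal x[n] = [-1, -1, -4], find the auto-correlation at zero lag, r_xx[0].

The auto-correlation at zero lag r_xx[0] equals the signal energy.
r_xx[0] = sum of x[n]^2 = (-1)^2 + (-1)^2 + (-4)^2
= 1 + 1 + 16 = 18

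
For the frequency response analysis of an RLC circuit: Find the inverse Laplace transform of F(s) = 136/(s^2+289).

Standard pair: w/(s^2+w^2) <-> sin(wt)*u(t)
Recognize w^2 = 289, so w = 17; numerator 136 = 8*17.
f(t) = 8*sin(17t)*u(t)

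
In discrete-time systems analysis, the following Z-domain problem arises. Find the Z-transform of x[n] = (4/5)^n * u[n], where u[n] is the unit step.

The Z-transform of a^n * u[n] is z/(z-a) for |z| > |a|.
Here a = 4/5, so X(z) = z/(z - (4/5)) = 5z/(5z - 4)
ROC: |z| > 4/5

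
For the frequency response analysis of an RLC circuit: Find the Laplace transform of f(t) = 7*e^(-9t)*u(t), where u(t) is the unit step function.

Standard Laplace transform pair:
e^(-at)*u(t) <-> 1/(s+a)
With a = 9: L{7*e^(-9t)*u(t)} = 7/(s+9), ROC: Re(s) > -9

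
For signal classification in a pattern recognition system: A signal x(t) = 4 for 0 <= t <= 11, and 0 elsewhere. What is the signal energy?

Energy = integral of |x(t)|^2 dt over the signal duration
= 4^2 * 11 = 16 * 11 = 176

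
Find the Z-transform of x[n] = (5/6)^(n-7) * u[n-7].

Time-shifting property: if X(z) = Z{x[n]}, then Z{x[n-d]} = z^(-d) * X(z)
X(z) = z/(z - 5/6) for x[n] = (5/6)^n * u[n]
Z{x[n-7]} = z^(-7) * z/(z - 5/6) = z^(-6)/(z - 5/6)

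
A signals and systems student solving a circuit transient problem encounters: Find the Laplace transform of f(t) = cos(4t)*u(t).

Standard pair: cos(wt)*u(t) <-> s/(s^2+w^2)
With w = 4: L{cos(4t)*u(t)} = s/(s^2+16)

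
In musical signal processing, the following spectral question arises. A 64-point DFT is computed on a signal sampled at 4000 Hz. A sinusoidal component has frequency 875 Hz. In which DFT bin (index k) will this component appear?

DFT frequency resolution = f_s/N = 4000/64 = 125/2 Hz
Bin index k = f_signal / resolution = 875 / 125/2 = 14
The signal frequency 875 Hz falls in DFT bin k = 14.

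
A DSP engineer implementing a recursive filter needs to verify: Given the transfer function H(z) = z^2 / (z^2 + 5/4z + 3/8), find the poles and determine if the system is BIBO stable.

Poles are roots of the denominator: z^2 + 5/4z + 3/8 = 0.
Quadratic formula: z = [-(5/4) +/- sqrt((5/4)^2 - 4*(3/8))] / 2
Discriminant = 25/16 - 3/2 = 1/16; sqrt = 1/4.
z = (-5/4 +/- 1/4) / 2 => z = -1/2 or z = -3/4.
|p1| = 3/4, |p2| = 1/2.
For BIBO stability, all poles must lie inside the unit circle (|p| < 1).
System is STABLE since both |p| < 1.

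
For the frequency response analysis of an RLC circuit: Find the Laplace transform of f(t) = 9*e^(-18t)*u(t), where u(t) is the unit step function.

Standard Laplace transform pair:
e^(-at)*u(t) <-> 1/(s+a)
With a = 18: L{9*e^(-18t)*u(t)} = 9/(s+18), ROC: Re(s) > -18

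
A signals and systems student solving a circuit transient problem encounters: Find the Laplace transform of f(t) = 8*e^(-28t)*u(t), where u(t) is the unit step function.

Standard Laplace transform pair:
e^(-at)*u(t) <-> 1/(s+a)
With a = 28: L{8*e^(-28t)*u(t)} = 8/(s+28), ROC: Re(s) > -28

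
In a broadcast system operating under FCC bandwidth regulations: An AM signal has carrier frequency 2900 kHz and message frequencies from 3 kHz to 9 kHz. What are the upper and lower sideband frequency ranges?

Upper sideband (USB) = fc + [fm_low, fm_high] = 2900 + [3, 9] = [2903, 2909] kHz
Lower sideband (LSB) = fc - [fm_high, fm_low] = 2900 - [9, 3] = [2891, 2897] kHz
Total occupied spectrum: 2891 kHz to 2909 kHz (plus carrier at 2900 kHz)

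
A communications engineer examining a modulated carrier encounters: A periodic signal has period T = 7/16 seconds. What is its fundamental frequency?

The fundamental frequency is the reciprocal of the period.
f = 1/T = 1/(7/16) = 16/7 Hz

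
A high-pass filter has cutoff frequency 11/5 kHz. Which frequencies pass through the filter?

A high-pass filter passes all frequencies above the cutoff frequency 11/5 kHz and attenuates lower frequencies.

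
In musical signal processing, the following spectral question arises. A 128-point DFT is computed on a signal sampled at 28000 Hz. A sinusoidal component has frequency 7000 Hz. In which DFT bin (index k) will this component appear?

DFT frequency resolution = f_s/N = 28000/128 = 875/4 Hz
Bin index k = f_signal / resolution = 7000 / 875/4 = 32
The signal frequency 7000 Hz falls in DFT bin k = 32.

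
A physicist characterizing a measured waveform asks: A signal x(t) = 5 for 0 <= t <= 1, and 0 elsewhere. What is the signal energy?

Energy = integral of |x(t)|^2 dt over the signal duration
= 5^2 * 1 = 25 * 1 = 25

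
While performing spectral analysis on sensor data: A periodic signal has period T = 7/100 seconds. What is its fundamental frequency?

The fundamental frequency is the reciprocal of the period.
f = 1/T = 1/(7/100) = 100/7 Hz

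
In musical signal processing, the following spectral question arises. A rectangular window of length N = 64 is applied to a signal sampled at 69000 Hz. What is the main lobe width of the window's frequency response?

For a rectangular window of length N,
the main lobe width in frequency is 2*f_s/N.
= 2*69000/64 = 8625/4 Hz
This determines the minimum frequency separation for resolving two sinusoids.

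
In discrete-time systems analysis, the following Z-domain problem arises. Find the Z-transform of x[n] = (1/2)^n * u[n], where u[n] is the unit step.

The Z-transform of a^n * u[n] is z/(z-a) for |z| > |a|.
Here a = 1/2, so X(z) = z/(z - (1/2)) = 2z/(2z - 1)
ROC: |z| > 1/2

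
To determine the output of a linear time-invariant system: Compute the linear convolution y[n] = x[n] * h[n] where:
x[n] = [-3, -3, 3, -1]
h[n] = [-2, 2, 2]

y[n] = sum_k x[k]*h[n-k]. Output length = len(x) + len(h) - 1 = 4 + 3 - 1 = 6.
y[0] = -3*-2 = 6
y[1] = -3*-2 + -3*2 = 0
y[2] = 3*-2 + -3*2 + -3*2 = -18
y[3] = -1*-2 + 3*2 + -3*2 = 2
y[4] = -1*2 + 3*2 = 4
y[5] = -1*2 = -2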